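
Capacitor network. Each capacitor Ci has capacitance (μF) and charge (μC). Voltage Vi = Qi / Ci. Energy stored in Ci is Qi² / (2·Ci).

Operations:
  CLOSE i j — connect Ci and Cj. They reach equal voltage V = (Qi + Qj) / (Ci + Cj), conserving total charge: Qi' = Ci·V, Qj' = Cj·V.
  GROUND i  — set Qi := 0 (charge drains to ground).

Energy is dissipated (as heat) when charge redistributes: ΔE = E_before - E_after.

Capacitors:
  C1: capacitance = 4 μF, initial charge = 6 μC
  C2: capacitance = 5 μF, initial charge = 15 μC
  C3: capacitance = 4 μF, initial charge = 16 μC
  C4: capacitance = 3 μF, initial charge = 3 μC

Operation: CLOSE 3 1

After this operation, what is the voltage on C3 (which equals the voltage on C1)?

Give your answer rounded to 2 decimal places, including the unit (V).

Initial: C1(4μF, Q=6μC, V=1.50V), C2(5μF, Q=15μC, V=3.00V), C3(4μF, Q=16μC, V=4.00V), C4(3μF, Q=3μC, V=1.00V)
Op 1: CLOSE 3-1: Q_total=22.00, C_total=8.00, V=2.75; Q3=11.00, Q1=11.00; dissipated=6.250

Answer: 2.75 V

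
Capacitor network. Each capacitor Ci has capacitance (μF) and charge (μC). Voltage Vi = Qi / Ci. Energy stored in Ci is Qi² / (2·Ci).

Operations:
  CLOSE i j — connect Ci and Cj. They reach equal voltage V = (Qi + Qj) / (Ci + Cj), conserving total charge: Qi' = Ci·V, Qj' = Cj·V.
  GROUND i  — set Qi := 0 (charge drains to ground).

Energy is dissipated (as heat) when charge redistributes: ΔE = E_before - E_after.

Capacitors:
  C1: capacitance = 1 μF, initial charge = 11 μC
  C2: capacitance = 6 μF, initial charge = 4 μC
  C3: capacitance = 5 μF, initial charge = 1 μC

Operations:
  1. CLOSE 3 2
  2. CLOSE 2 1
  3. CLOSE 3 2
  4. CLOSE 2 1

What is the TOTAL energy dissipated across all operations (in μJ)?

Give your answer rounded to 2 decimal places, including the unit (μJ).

Answer: 51.25 μJ

Derivation:
Initial: C1(1μF, Q=11μC, V=11.00V), C2(6μF, Q=4μC, V=0.67V), C3(5μF, Q=1μC, V=0.20V)
Op 1: CLOSE 3-2: Q_total=5.00, C_total=11.00, V=0.45; Q3=2.27, Q2=2.73; dissipated=0.297
Op 2: CLOSE 2-1: Q_total=13.73, C_total=7.00, V=1.96; Q2=11.77, Q1=1.96; dissipated=47.660
Op 3: CLOSE 3-2: Q_total=14.04, C_total=11.00, V=1.28; Q3=6.38, Q2=7.66; dissipated=3.095
Op 4: CLOSE 2-1: Q_total=9.62, C_total=7.00, V=1.37; Q2=8.24, Q1=1.37; dissipated=0.201
Total dissipated: 51.253 μJ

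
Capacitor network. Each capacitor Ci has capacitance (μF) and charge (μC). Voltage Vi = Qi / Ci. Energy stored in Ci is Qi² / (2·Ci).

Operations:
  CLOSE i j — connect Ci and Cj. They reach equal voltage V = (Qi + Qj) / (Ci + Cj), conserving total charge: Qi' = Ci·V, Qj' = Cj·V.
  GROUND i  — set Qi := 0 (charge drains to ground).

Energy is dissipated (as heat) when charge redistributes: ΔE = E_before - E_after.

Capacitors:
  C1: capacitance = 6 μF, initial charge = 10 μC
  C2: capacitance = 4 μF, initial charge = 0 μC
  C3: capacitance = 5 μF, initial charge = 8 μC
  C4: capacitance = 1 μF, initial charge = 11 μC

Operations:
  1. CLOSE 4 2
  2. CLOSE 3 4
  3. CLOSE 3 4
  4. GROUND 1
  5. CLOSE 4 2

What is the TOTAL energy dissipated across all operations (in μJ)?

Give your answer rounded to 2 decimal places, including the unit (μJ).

Initial: C1(6μF, Q=10μC, V=1.67V), C2(4μF, Q=0μC, V=0.00V), C3(5μF, Q=8μC, V=1.60V), C4(1μF, Q=11μC, V=11.00V)
Op 1: CLOSE 4-2: Q_total=11.00, C_total=5.00, V=2.20; Q4=2.20, Q2=8.80; dissipated=48.400
Op 2: CLOSE 3-4: Q_total=10.20, C_total=6.00, V=1.70; Q3=8.50, Q4=1.70; dissipated=0.150
Op 3: CLOSE 3-4: Q_total=10.20, C_total=6.00, V=1.70; Q3=8.50, Q4=1.70; dissipated=0.000
Op 4: GROUND 1: Q1=0; energy lost=8.333
Op 5: CLOSE 4-2: Q_total=10.50, C_total=5.00, V=2.10; Q4=2.10, Q2=8.40; dissipated=0.100
Total dissipated: 56.983 μJ

Answer: 56.98 μJ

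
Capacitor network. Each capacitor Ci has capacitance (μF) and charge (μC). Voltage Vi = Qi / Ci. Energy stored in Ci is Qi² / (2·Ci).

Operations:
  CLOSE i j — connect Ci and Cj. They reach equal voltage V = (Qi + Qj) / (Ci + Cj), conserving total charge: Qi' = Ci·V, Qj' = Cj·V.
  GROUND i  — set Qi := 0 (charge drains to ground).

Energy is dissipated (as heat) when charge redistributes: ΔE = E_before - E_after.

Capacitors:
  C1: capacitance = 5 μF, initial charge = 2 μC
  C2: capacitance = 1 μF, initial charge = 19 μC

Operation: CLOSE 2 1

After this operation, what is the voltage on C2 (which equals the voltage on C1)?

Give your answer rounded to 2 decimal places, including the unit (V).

Answer: 3.50 V

Derivation:
Initial: C1(5μF, Q=2μC, V=0.40V), C2(1μF, Q=19μC, V=19.00V)
Op 1: CLOSE 2-1: Q_total=21.00, C_total=6.00, V=3.50; Q2=3.50, Q1=17.50; dissipated=144.150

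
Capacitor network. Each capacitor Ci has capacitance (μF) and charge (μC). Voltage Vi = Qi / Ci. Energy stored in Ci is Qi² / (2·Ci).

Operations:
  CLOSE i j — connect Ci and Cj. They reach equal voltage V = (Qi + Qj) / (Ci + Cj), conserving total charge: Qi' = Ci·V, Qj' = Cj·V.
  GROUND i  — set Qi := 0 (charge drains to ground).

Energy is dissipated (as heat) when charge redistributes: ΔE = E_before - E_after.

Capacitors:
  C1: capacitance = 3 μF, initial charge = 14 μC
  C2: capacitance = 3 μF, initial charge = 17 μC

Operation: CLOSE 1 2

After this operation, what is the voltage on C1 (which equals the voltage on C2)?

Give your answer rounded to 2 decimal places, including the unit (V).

Initial: C1(3μF, Q=14μC, V=4.67V), C2(3μF, Q=17μC, V=5.67V)
Op 1: CLOSE 1-2: Q_total=31.00, C_total=6.00, V=5.17; Q1=15.50, Q2=15.50; dissipated=0.750

Answer: 5.17 V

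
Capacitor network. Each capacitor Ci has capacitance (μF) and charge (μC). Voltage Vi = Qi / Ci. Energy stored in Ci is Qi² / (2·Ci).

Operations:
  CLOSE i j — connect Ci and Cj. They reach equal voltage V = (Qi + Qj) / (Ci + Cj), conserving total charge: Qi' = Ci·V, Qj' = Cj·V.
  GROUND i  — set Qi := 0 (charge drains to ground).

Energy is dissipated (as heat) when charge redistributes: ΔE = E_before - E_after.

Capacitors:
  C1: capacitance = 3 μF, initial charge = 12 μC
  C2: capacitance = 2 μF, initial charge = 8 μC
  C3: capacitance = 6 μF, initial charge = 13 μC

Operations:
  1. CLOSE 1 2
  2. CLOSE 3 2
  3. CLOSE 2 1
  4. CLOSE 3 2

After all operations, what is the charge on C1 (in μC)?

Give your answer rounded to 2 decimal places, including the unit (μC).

Answer: 10.35 μC

Derivation:
Initial: C1(3μF, Q=12μC, V=4.00V), C2(2μF, Q=8μC, V=4.00V), C3(6μF, Q=13μC, V=2.17V)
Op 1: CLOSE 1-2: Q_total=20.00, C_total=5.00, V=4.00; Q1=12.00, Q2=8.00; dissipated=0.000
Op 2: CLOSE 3-2: Q_total=21.00, C_total=8.00, V=2.62; Q3=15.75, Q2=5.25; dissipated=2.521
Op 3: CLOSE 2-1: Q_total=17.25, C_total=5.00, V=3.45; Q2=6.90, Q1=10.35; dissipated=1.134
Op 4: CLOSE 3-2: Q_total=22.65, C_total=8.00, V=2.83; Q3=16.99, Q2=5.66; dissipated=0.510
Final charges: Q1=10.35, Q2=5.66, Q3=16.99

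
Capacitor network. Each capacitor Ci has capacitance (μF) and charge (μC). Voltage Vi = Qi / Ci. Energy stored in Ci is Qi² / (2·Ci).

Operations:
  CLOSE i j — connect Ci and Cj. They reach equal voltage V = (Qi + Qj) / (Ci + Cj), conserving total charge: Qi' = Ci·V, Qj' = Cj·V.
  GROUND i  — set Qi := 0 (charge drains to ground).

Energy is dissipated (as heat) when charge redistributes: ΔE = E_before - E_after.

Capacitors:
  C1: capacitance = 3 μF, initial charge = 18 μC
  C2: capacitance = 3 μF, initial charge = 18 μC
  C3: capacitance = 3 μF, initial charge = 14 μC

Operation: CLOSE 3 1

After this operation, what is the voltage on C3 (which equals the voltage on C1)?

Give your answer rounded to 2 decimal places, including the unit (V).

Initial: C1(3μF, Q=18μC, V=6.00V), C2(3μF, Q=18μC, V=6.00V), C3(3μF, Q=14μC, V=4.67V)
Op 1: CLOSE 3-1: Q_total=32.00, C_total=6.00, V=5.33; Q3=16.00, Q1=16.00; dissipated=1.333

Answer: 5.33 V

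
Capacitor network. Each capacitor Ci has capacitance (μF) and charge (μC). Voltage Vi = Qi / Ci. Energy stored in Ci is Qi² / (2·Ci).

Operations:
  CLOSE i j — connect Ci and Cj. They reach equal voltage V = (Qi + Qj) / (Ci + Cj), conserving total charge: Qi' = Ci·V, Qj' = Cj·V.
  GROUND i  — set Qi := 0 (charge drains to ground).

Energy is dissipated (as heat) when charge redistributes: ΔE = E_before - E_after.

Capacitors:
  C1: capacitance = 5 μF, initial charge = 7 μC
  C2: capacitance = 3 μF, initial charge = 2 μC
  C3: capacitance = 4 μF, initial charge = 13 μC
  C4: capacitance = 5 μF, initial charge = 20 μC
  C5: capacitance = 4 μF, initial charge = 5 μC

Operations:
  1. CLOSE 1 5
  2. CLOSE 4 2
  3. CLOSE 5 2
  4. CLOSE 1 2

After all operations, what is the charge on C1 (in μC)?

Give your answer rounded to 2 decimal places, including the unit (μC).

Initial: C1(5μF, Q=7μC, V=1.40V), C2(3μF, Q=2μC, V=0.67V), C3(4μF, Q=13μC, V=3.25V), C4(5μF, Q=20μC, V=4.00V), C5(4μF, Q=5μC, V=1.25V)
Op 1: CLOSE 1-5: Q_total=12.00, C_total=9.00, V=1.33; Q1=6.67, Q5=5.33; dissipated=0.025
Op 2: CLOSE 4-2: Q_total=22.00, C_total=8.00, V=2.75; Q4=13.75, Q2=8.25; dissipated=10.417
Op 3: CLOSE 5-2: Q_total=13.58, C_total=7.00, V=1.94; Q5=7.76, Q2=5.82; dissipated=1.720
Op 4: CLOSE 1-2: Q_total=12.49, C_total=8.00, V=1.56; Q1=7.81, Q2=4.68; dissipated=0.346
Final charges: Q1=7.81, Q2=4.68, Q3=13.00, Q4=13.75, Q5=7.76

Answer: 7.81 μC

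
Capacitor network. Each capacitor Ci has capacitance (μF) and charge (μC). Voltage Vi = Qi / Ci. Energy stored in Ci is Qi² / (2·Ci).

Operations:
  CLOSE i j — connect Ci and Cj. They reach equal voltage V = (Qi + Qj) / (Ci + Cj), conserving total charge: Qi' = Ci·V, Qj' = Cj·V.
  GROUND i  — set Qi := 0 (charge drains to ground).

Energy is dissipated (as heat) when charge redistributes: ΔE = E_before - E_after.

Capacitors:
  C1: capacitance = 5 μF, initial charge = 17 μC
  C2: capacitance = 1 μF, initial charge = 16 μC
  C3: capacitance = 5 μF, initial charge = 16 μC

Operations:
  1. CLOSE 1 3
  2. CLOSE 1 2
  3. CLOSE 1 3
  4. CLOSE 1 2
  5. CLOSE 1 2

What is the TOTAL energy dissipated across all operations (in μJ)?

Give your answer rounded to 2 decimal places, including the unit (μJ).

Answer: 73.32 μJ

Derivation:
Initial: C1(5μF, Q=17μC, V=3.40V), C2(1μF, Q=16μC, V=16.00V), C3(5μF, Q=16μC, V=3.20V)
Op 1: CLOSE 1-3: Q_total=33.00, C_total=10.00, V=3.30; Q1=16.50, Q3=16.50; dissipated=0.050
Op 2: CLOSE 1-2: Q_total=32.50, C_total=6.00, V=5.42; Q1=27.08, Q2=5.42; dissipated=67.204
Op 3: CLOSE 1-3: Q_total=43.58, C_total=10.00, V=4.36; Q1=21.79, Q3=21.79; dissipated=5.600
Op 4: CLOSE 1-2: Q_total=27.21, C_total=6.00, V=4.53; Q1=22.67, Q2=4.53; dissipated=0.467
Op 5: CLOSE 1-2: Q_total=27.21, C_total=6.00, V=4.53; Q1=22.67, Q2=4.53; dissipated=0.000
Total dissipated: 73.321 μJ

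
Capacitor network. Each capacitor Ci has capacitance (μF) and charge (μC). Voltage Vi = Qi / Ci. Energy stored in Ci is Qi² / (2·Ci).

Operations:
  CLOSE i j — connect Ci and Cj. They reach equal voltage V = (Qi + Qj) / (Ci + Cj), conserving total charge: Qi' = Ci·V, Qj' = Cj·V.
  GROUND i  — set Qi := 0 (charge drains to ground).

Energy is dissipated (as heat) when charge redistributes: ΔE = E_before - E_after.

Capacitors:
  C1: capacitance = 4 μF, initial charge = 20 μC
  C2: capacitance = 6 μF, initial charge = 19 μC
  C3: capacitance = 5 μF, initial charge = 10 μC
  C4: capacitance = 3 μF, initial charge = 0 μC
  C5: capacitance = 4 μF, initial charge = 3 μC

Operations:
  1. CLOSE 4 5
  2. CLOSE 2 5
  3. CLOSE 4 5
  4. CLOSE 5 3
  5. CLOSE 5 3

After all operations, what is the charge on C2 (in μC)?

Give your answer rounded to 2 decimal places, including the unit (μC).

Answer: 12.43 μC

Derivation:
Initial: C1(4μF, Q=20μC, V=5.00V), C2(6μF, Q=19μC, V=3.17V), C3(5μF, Q=10μC, V=2.00V), C4(3μF, Q=0μC, V=0.00V), C5(4μF, Q=3μC, V=0.75V)
Op 1: CLOSE 4-5: Q_total=3.00, C_total=7.00, V=0.43; Q4=1.29, Q5=1.71; dissipated=0.482
Op 2: CLOSE 2-5: Q_total=20.71, C_total=10.00, V=2.07; Q2=12.43, Q5=8.29; dissipated=8.997
Op 3: CLOSE 4-5: Q_total=9.57, C_total=7.00, V=1.37; Q4=4.10, Q5=5.47; dissipated=2.313
Op 4: CLOSE 5-3: Q_total=15.47, C_total=9.00, V=1.72; Q5=6.88, Q3=8.59; dissipated=0.445
Op 5: CLOSE 5-3: Q_total=15.47, C_total=9.00, V=1.72; Q5=6.88, Q3=8.59; dissipated=0.000
Final charges: Q1=20.00, Q2=12.43, Q3=8.59, Q4=4.10, Q5=6.88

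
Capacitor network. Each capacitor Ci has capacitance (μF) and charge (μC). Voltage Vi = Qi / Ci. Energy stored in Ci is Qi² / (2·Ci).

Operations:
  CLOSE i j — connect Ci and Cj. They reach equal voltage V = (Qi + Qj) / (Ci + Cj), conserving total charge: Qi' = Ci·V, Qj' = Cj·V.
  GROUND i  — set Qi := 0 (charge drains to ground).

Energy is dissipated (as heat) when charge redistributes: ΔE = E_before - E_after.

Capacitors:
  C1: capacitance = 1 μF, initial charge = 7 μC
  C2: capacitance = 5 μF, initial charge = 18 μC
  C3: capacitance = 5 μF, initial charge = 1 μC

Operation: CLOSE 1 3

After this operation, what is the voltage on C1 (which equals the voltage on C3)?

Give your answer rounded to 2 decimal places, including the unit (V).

Initial: C1(1μF, Q=7μC, V=7.00V), C2(5μF, Q=18μC, V=3.60V), C3(5μF, Q=1μC, V=0.20V)
Op 1: CLOSE 1-3: Q_total=8.00, C_total=6.00, V=1.33; Q1=1.33, Q3=6.67; dissipated=19.267

Answer: 1.33 V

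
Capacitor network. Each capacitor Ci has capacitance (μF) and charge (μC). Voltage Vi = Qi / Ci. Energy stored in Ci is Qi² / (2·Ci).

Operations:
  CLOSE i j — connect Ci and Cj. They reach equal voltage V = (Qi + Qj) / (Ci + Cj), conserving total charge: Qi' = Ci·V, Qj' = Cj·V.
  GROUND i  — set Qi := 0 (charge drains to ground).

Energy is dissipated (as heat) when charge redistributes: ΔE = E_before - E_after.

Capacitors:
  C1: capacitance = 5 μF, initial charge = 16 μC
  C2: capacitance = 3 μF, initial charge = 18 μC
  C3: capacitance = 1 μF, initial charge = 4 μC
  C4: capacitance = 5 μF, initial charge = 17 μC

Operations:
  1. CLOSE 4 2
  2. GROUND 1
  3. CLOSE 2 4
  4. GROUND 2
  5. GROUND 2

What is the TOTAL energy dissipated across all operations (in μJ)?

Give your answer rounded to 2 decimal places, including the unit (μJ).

Answer: 60.65 μJ

Derivation:
Initial: C1(5μF, Q=16μC, V=3.20V), C2(3μF, Q=18μC, V=6.00V), C3(1μF, Q=4μC, V=4.00V), C4(5μF, Q=17μC, V=3.40V)
Op 1: CLOSE 4-2: Q_total=35.00, C_total=8.00, V=4.38; Q4=21.88, Q2=13.12; dissipated=6.338
Op 2: GROUND 1: Q1=0; energy lost=25.600
Op 3: CLOSE 2-4: Q_total=35.00, C_total=8.00, V=4.38; Q2=13.12, Q4=21.88; dissipated=0.000
Op 4: GROUND 2: Q2=0; energy lost=28.711
Op 5: GROUND 2: Q2=0; energy lost=0.000
Total dissipated: 60.648 μJ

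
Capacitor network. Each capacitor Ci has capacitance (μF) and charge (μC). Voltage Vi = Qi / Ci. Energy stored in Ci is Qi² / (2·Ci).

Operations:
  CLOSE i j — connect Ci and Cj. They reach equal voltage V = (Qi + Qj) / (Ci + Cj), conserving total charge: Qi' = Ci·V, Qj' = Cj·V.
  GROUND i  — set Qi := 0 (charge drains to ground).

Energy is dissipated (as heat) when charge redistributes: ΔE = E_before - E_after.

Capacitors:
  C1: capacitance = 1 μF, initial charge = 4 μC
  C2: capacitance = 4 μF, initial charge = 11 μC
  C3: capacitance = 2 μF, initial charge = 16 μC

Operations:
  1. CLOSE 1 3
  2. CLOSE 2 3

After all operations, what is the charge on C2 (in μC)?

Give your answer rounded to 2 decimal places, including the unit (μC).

Initial: C1(1μF, Q=4μC, V=4.00V), C2(4μF, Q=11μC, V=2.75V), C3(2μF, Q=16μC, V=8.00V)
Op 1: CLOSE 1-3: Q_total=20.00, C_total=3.00, V=6.67; Q1=6.67, Q3=13.33; dissipated=5.333
Op 2: CLOSE 2-3: Q_total=24.33, C_total=6.00, V=4.06; Q2=16.22, Q3=8.11; dissipated=10.227
Final charges: Q1=6.67, Q2=16.22, Q3=8.11

Answer: 16.22 μC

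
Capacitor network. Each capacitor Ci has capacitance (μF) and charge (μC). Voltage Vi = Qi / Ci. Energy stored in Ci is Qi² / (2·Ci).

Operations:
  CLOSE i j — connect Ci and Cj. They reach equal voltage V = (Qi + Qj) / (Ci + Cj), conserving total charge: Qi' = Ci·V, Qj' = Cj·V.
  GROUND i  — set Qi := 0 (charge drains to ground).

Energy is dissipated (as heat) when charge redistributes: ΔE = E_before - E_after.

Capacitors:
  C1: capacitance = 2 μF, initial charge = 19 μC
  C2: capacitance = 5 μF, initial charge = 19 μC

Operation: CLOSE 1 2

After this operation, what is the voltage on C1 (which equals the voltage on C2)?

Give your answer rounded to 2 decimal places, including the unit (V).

Answer: 5.43 V

Derivation:
Initial: C1(2μF, Q=19μC, V=9.50V), C2(5μF, Q=19μC, V=3.80V)
Op 1: CLOSE 1-2: Q_total=38.00, C_total=7.00, V=5.43; Q1=10.86, Q2=27.14; dissipated=23.207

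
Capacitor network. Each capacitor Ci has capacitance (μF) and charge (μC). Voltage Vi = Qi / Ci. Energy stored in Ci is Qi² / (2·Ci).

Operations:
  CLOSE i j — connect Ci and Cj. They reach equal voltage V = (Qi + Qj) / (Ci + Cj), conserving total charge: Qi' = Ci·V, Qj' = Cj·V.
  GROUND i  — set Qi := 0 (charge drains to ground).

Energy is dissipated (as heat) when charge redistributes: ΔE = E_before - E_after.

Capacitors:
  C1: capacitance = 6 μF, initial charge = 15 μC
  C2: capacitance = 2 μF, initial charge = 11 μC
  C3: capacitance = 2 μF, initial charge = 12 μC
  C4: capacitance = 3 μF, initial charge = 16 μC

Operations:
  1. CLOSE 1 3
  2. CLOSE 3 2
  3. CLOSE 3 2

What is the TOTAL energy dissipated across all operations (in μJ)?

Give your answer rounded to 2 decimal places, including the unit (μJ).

Answer: 11.45 μJ

Derivation:
Initial: C1(6μF, Q=15μC, V=2.50V), C2(2μF, Q=11μC, V=5.50V), C3(2μF, Q=12μC, V=6.00V), C4(3μF, Q=16μC, V=5.33V)
Op 1: CLOSE 1-3: Q_total=27.00, C_total=8.00, V=3.38; Q1=20.25, Q3=6.75; dissipated=9.188
Op 2: CLOSE 3-2: Q_total=17.75, C_total=4.00, V=4.44; Q3=8.88, Q2=8.88; dissipated=2.258
Op 3: CLOSE 3-2: Q_total=17.75, C_total=4.00, V=4.44; Q3=8.88, Q2=8.88; dissipated=0.000
Total dissipated: 11.445 μJ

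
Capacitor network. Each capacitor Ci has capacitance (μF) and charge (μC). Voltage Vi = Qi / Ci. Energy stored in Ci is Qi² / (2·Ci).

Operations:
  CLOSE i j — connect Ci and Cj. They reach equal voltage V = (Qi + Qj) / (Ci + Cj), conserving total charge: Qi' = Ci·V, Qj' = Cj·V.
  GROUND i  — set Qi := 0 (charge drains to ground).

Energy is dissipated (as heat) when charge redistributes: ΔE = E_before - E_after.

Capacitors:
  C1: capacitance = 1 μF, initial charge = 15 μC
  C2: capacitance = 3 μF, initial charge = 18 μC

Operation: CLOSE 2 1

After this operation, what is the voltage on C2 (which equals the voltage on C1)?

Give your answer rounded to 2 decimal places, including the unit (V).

Answer: 8.25 V

Derivation:
Initial: C1(1μF, Q=15μC, V=15.00V), C2(3μF, Q=18μC, V=6.00V)
Op 1: CLOSE 2-1: Q_total=33.00, C_total=4.00, V=8.25; Q2=24.75, Q1=8.25; dissipated=30.375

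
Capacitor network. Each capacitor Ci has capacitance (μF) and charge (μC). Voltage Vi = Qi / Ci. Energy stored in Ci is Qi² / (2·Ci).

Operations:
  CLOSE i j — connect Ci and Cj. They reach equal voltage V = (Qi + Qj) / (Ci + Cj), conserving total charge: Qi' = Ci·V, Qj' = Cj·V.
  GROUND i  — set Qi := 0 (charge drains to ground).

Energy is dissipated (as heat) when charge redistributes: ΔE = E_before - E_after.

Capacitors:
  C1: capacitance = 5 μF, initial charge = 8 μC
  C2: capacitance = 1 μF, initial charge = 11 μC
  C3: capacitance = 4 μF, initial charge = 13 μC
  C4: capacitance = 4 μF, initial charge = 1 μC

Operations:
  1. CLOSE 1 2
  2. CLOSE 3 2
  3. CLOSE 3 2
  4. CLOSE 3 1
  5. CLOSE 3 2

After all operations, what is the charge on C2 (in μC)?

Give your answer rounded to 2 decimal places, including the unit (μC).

Initial: C1(5μF, Q=8μC, V=1.60V), C2(1μF, Q=11μC, V=11.00V), C3(4μF, Q=13μC, V=3.25V), C4(4μF, Q=1μC, V=0.25V)
Op 1: CLOSE 1-2: Q_total=19.00, C_total=6.00, V=3.17; Q1=15.83, Q2=3.17; dissipated=36.817
Op 2: CLOSE 3-2: Q_total=16.17, C_total=5.00, V=3.23; Q3=12.93, Q2=3.23; dissipated=0.003
Op 3: CLOSE 3-2: Q_total=16.17, C_total=5.00, V=3.23; Q3=12.93, Q2=3.23; dissipated=0.000
Op 4: CLOSE 3-1: Q_total=28.77, C_total=9.00, V=3.20; Q3=12.79, Q1=15.98; dissipated=0.005
Op 5: CLOSE 3-2: Q_total=16.02, C_total=5.00, V=3.20; Q3=12.81, Q2=3.20; dissipated=0.001
Final charges: Q1=15.98, Q2=3.20, Q3=12.81, Q4=1.00

Answer: 3.20 μC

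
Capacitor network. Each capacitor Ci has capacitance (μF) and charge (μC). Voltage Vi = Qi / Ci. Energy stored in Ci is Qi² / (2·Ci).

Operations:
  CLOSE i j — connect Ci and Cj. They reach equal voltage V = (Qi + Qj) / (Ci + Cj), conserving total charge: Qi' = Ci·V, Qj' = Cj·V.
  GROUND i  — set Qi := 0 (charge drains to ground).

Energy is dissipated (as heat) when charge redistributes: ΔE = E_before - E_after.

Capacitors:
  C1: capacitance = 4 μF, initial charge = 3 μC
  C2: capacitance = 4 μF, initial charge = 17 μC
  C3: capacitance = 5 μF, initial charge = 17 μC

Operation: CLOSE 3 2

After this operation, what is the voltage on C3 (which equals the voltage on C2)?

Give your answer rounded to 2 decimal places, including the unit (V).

Answer: 3.78 V

Derivation:
Initial: C1(4μF, Q=3μC, V=0.75V), C2(4μF, Q=17μC, V=4.25V), C3(5μF, Q=17μC, V=3.40V)
Op 1: CLOSE 3-2: Q_total=34.00, C_total=9.00, V=3.78; Q3=18.89, Q2=15.11; dissipated=0.803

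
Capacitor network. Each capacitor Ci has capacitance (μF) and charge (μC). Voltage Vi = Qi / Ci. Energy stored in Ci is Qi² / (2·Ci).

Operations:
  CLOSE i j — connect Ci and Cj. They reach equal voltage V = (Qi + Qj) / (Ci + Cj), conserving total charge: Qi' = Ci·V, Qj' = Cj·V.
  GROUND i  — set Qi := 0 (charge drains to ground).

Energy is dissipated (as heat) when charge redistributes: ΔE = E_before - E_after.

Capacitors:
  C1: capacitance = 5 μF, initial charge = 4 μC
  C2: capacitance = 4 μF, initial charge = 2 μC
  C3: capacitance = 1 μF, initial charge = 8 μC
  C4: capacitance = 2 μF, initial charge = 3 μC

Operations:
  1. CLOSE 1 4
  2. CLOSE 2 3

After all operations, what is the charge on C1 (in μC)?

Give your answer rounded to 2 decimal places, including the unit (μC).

Initial: C1(5μF, Q=4μC, V=0.80V), C2(4μF, Q=2μC, V=0.50V), C3(1μF, Q=8μC, V=8.00V), C4(2μF, Q=3μC, V=1.50V)
Op 1: CLOSE 1-4: Q_total=7.00, C_total=7.00, V=1.00; Q1=5.00, Q4=2.00; dissipated=0.350
Op 2: CLOSE 2-3: Q_total=10.00, C_total=5.00, V=2.00; Q2=8.00, Q3=2.00; dissipated=22.500
Final charges: Q1=5.00, Q2=8.00, Q3=2.00, Q4=2.00

Answer: 5.00 μC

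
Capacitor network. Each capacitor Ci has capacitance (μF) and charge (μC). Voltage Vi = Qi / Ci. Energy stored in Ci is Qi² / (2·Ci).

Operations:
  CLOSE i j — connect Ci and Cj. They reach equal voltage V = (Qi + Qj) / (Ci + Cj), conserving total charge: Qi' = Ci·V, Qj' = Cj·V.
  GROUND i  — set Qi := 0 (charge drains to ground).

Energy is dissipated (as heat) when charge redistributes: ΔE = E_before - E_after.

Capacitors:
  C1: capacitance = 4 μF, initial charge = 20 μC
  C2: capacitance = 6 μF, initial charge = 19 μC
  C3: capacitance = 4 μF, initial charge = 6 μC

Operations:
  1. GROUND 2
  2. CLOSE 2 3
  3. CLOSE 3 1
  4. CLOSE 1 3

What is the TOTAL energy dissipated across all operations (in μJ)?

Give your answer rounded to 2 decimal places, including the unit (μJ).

Initial: C1(4μF, Q=20μC, V=5.00V), C2(6μF, Q=19μC, V=3.17V), C3(4μF, Q=6μC, V=1.50V)
Op 1: GROUND 2: Q2=0; energy lost=30.083
Op 2: CLOSE 2-3: Q_total=6.00, C_total=10.00, V=0.60; Q2=3.60, Q3=2.40; dissipated=2.700
Op 3: CLOSE 3-1: Q_total=22.40, C_total=8.00, V=2.80; Q3=11.20, Q1=11.20; dissipated=19.360
Op 4: CLOSE 1-3: Q_total=22.40, C_total=8.00, V=2.80; Q1=11.20, Q3=11.20; dissipated=0.000
Total dissipated: 52.143 μJ

Answer: 52.14 μJ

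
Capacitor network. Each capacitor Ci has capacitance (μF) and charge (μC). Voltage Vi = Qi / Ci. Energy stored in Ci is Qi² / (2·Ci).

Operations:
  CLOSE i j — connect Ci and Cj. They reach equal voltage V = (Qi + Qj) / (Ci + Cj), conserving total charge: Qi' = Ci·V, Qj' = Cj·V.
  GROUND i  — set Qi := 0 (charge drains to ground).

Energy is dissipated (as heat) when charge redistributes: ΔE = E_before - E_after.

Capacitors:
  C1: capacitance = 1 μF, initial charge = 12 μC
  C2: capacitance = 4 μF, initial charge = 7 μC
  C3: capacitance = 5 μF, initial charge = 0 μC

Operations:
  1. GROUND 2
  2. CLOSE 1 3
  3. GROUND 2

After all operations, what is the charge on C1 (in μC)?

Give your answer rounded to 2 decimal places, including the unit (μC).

Answer: 2.00 μC

Derivation:
Initial: C1(1μF, Q=12μC, V=12.00V), C2(4μF, Q=7μC, V=1.75V), C3(5μF, Q=0μC, V=0.00V)
Op 1: GROUND 2: Q2=0; energy lost=6.125
Op 2: CLOSE 1-3: Q_total=12.00, C_total=6.00, V=2.00; Q1=2.00, Q3=10.00; dissipated=60.000
Op 3: GROUND 2: Q2=0; energy lost=0.000
Final charges: Q1=2.00, Q2=0.00, Q3=10.00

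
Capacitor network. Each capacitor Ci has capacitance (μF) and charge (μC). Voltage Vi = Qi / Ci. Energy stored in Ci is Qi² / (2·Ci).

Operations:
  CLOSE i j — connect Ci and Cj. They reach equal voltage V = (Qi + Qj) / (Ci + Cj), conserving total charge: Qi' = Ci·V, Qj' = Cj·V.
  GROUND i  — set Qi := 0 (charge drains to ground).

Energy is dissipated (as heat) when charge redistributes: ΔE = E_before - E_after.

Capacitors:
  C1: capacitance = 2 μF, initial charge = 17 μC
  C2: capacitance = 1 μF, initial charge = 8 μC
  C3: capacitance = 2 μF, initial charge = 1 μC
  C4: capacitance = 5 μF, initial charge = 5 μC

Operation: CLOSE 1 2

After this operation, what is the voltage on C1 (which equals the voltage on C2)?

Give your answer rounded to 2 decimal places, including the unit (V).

Answer: 8.33 V

Derivation:
Initial: C1(2μF, Q=17μC, V=8.50V), C2(1μF, Q=8μC, V=8.00V), C3(2μF, Q=1μC, V=0.50V), C4(5μF, Q=5μC, V=1.00V)
Op 1: CLOSE 1-2: Q_total=25.00, C_total=3.00, V=8.33; Q1=16.67, Q2=8.33; dissipated=0.083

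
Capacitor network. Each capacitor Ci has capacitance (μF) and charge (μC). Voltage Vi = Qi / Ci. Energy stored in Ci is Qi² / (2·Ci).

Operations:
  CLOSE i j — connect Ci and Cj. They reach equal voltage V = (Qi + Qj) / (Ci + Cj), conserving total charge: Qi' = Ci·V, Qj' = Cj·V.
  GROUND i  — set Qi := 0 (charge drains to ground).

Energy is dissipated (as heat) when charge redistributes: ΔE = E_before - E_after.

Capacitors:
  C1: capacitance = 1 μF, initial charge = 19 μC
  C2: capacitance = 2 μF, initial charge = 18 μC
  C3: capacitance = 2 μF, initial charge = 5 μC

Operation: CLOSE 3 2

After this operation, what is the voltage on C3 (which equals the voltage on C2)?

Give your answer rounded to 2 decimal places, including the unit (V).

Initial: C1(1μF, Q=19μC, V=19.00V), C2(2μF, Q=18μC, V=9.00V), C3(2μF, Q=5μC, V=2.50V)
Op 1: CLOSE 3-2: Q_total=23.00, C_total=4.00, V=5.75; Q3=11.50, Q2=11.50; dissipated=21.125

Answer: 5.75 V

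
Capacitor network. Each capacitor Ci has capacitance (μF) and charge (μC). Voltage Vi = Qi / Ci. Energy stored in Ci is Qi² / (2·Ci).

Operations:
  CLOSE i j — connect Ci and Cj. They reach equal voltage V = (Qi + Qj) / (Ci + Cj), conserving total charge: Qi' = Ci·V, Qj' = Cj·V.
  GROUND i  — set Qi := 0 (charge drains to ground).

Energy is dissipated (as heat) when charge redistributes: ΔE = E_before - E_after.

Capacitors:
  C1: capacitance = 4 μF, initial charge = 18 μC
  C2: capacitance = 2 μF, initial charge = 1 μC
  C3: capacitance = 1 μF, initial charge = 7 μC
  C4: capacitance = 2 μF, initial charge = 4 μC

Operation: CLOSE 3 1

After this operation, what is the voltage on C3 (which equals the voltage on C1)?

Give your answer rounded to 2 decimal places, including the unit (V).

Answer: 5.00 V

Derivation:
Initial: C1(4μF, Q=18μC, V=4.50V), C2(2μF, Q=1μC, V=0.50V), C3(1μF, Q=7μC, V=7.00V), C4(2μF, Q=4μC, V=2.00V)
Op 1: CLOSE 3-1: Q_total=25.00, C_total=5.00, V=5.00; Q3=5.00, Q1=20.00; dissipated=2.500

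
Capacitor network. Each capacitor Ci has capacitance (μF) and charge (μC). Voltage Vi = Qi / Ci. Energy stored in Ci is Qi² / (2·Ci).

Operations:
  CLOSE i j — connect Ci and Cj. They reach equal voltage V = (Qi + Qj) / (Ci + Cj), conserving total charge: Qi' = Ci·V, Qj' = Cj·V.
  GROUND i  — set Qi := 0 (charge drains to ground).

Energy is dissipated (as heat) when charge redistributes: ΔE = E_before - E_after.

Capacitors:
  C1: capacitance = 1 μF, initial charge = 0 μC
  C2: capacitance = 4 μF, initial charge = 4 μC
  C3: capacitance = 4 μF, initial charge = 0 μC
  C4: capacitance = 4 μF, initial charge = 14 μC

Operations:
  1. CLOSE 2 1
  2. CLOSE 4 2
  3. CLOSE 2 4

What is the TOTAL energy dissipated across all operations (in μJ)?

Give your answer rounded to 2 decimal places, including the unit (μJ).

Answer: 7.69 μJ

Derivation:
Initial: C1(1μF, Q=0μC, V=0.00V), C2(4μF, Q=4μC, V=1.00V), C3(4μF, Q=0μC, V=0.00V), C4(4μF, Q=14μC, V=3.50V)
Op 1: CLOSE 2-1: Q_total=4.00, C_total=5.00, V=0.80; Q2=3.20, Q1=0.80; dissipated=0.400
Op 2: CLOSE 4-2: Q_total=17.20, C_total=8.00, V=2.15; Q4=8.60, Q2=8.60; dissipated=7.290
Op 3: CLOSE 2-4: Q_total=17.20, C_total=8.00, V=2.15; Q2=8.60, Q4=8.60; dissipated=0.000
Total dissipated: 7.690 μJ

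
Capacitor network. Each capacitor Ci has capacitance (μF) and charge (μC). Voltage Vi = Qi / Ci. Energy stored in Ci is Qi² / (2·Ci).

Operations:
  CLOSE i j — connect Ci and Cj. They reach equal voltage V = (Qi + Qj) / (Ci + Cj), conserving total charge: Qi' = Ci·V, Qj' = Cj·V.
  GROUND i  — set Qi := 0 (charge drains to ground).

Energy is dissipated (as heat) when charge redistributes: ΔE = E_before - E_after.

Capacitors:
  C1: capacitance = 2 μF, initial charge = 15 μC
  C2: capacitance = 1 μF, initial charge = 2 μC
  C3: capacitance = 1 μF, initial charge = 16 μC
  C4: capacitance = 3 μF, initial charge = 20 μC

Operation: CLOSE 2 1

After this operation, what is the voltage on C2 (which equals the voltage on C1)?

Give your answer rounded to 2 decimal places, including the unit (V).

Initial: C1(2μF, Q=15μC, V=7.50V), C2(1μF, Q=2μC, V=2.00V), C3(1μF, Q=16μC, V=16.00V), C4(3μF, Q=20μC, V=6.67V)
Op 1: CLOSE 2-1: Q_total=17.00, C_total=3.00, V=5.67; Q2=5.67, Q1=11.33; dissipated=10.083

Answer: 5.67 V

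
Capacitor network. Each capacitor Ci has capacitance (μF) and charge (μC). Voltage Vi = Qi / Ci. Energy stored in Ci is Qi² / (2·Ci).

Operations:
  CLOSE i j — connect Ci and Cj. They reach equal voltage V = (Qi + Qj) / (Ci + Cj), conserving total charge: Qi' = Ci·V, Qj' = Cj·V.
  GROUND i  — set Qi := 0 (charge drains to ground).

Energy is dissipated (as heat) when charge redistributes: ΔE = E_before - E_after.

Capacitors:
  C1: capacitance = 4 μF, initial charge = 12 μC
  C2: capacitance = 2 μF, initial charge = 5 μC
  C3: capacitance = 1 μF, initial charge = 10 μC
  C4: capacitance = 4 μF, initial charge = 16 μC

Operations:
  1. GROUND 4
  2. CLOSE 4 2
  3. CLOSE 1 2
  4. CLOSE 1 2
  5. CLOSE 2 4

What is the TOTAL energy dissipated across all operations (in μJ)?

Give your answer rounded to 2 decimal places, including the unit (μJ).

Initial: C1(4μF, Q=12μC, V=3.00V), C2(2μF, Q=5μC, V=2.50V), C3(1μF, Q=10μC, V=10.00V), C4(4μF, Q=16μC, V=4.00V)
Op 1: GROUND 4: Q4=0; energy lost=32.000
Op 2: CLOSE 4-2: Q_total=5.00, C_total=6.00, V=0.83; Q4=3.33, Q2=1.67; dissipated=4.167
Op 3: CLOSE 1-2: Q_total=13.67, C_total=6.00, V=2.28; Q1=9.11, Q2=4.56; dissipated=3.130
Op 4: CLOSE 1-2: Q_total=13.67, C_total=6.00, V=2.28; Q1=9.11, Q2=4.56; dissipated=0.000
Op 5: CLOSE 2-4: Q_total=7.89, C_total=6.00, V=1.31; Q2=2.63, Q4=5.26; dissipated=1.391
Total dissipated: 40.687 μJ

Answer: 40.69 μJ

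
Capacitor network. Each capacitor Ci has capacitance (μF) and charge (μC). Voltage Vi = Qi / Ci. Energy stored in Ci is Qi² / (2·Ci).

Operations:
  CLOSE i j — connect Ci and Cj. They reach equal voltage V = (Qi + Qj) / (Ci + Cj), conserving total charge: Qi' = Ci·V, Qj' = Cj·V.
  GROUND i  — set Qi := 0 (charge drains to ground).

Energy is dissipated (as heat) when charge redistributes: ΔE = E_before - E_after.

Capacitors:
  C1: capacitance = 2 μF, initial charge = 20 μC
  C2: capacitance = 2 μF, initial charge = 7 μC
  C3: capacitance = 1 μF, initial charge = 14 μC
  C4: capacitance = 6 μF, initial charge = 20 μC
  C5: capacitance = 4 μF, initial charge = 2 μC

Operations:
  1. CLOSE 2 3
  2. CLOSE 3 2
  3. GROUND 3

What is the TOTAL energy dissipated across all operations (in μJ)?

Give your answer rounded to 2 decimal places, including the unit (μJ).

Initial: C1(2μF, Q=20μC, V=10.00V), C2(2μF, Q=7μC, V=3.50V), C3(1μF, Q=14μC, V=14.00V), C4(6μF, Q=20μC, V=3.33V), C5(4μF, Q=2μC, V=0.50V)
Op 1: CLOSE 2-3: Q_total=21.00, C_total=3.00, V=7.00; Q2=14.00, Q3=7.00; dissipated=36.750
Op 2: CLOSE 3-2: Q_total=21.00, C_total=3.00, V=7.00; Q3=7.00, Q2=14.00; dissipated=0.000
Op 3: GROUND 3: Q3=0; energy lost=24.500
Total dissipated: 61.250 μJ

Answer: 61.25 μJ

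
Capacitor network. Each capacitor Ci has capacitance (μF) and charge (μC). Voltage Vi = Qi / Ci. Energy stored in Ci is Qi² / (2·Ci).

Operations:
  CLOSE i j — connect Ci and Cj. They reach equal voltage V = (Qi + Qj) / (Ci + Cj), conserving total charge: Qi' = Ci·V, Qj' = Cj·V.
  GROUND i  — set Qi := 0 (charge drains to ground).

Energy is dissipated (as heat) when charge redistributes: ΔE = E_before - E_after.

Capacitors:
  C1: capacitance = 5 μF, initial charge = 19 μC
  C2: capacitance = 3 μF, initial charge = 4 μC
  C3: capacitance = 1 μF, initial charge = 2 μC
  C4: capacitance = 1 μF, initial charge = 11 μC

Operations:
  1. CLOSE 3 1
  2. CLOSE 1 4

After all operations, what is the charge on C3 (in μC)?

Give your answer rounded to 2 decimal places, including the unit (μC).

Initial: C1(5μF, Q=19μC, V=3.80V), C2(3μF, Q=4μC, V=1.33V), C3(1μF, Q=2μC, V=2.00V), C4(1μF, Q=11μC, V=11.00V)
Op 1: CLOSE 3-1: Q_total=21.00, C_total=6.00, V=3.50; Q3=3.50, Q1=17.50; dissipated=1.350
Op 2: CLOSE 1-4: Q_total=28.50, C_total=6.00, V=4.75; Q1=23.75, Q4=4.75; dissipated=23.438
Final charges: Q1=23.75, Q2=4.00, Q3=3.50, Q4=4.75

Answer: 3.50 μC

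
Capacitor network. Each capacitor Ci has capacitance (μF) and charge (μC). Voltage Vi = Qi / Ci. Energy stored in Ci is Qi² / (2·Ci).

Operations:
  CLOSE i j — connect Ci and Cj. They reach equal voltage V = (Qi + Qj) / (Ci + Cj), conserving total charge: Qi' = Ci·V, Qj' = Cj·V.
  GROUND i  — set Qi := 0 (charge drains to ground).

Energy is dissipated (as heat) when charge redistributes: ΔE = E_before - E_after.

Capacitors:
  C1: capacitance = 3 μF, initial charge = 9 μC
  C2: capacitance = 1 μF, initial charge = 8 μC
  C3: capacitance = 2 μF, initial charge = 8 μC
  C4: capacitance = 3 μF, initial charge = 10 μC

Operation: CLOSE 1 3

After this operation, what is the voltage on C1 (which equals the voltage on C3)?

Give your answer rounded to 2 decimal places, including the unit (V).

Answer: 3.40 V

Derivation:
Initial: C1(3μF, Q=9μC, V=3.00V), C2(1μF, Q=8μC, V=8.00V), C3(2μF, Q=8μC, V=4.00V), C4(3μF, Q=10μC, V=3.33V)
Op 1: CLOSE 1-3: Q_total=17.00, C_total=5.00, V=3.40; Q1=10.20, Q3=6.80; dissipated=0.600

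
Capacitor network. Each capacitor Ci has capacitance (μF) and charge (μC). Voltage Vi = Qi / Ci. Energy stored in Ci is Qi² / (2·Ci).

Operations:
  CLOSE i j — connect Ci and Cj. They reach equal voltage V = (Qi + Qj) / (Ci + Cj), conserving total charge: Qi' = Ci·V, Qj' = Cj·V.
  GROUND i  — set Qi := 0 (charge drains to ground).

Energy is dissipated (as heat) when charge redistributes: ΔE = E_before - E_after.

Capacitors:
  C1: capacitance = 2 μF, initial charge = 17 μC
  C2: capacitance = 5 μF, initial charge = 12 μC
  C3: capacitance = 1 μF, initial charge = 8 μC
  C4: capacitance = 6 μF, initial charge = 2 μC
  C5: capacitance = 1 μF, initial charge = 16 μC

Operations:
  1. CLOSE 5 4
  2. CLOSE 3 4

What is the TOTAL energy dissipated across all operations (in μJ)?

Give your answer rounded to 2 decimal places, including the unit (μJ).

Initial: C1(2μF, Q=17μC, V=8.50V), C2(5μF, Q=12μC, V=2.40V), C3(1μF, Q=8μC, V=8.00V), C4(6μF, Q=2μC, V=0.33V), C5(1μF, Q=16μC, V=16.00V)
Op 1: CLOSE 5-4: Q_total=18.00, C_total=7.00, V=2.57; Q5=2.57, Q4=15.43; dissipated=105.190
Op 2: CLOSE 3-4: Q_total=23.43, C_total=7.00, V=3.35; Q3=3.35, Q4=20.08; dissipated=12.630
Total dissipated: 117.820 μJ

Answer: 117.82 μJ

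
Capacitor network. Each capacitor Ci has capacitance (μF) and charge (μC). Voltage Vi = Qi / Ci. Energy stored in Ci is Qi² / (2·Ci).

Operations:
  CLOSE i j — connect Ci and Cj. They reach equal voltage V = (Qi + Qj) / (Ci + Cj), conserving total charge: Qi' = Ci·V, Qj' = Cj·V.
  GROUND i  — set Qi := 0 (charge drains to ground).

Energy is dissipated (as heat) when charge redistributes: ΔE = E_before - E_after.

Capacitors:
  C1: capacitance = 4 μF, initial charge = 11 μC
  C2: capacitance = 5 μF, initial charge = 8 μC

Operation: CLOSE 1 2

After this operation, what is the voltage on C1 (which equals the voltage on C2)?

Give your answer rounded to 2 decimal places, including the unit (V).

Answer: 2.11 V

Derivation:
Initial: C1(4μF, Q=11μC, V=2.75V), C2(5μF, Q=8μC, V=1.60V)
Op 1: CLOSE 1-2: Q_total=19.00, C_total=9.00, V=2.11; Q1=8.44, Q2=10.56; dissipated=1.469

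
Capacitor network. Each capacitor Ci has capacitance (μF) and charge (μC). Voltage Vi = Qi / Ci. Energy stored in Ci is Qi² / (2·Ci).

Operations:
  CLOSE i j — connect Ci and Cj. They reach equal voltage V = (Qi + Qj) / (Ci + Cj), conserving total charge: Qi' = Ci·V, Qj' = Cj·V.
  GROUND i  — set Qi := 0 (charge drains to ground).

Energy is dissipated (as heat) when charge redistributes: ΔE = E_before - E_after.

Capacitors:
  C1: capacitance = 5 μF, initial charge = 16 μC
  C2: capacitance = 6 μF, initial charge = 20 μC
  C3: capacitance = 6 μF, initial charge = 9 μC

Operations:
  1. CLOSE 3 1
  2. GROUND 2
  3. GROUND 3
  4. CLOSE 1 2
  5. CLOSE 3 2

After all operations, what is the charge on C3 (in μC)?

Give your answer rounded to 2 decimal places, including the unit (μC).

Initial: C1(5μF, Q=16μC, V=3.20V), C2(6μF, Q=20μC, V=3.33V), C3(6μF, Q=9μC, V=1.50V)
Op 1: CLOSE 3-1: Q_total=25.00, C_total=11.00, V=2.27; Q3=13.64, Q1=11.36; dissipated=3.941
Op 2: GROUND 2: Q2=0; energy lost=33.333
Op 3: GROUND 3: Q3=0; energy lost=15.496
Op 4: CLOSE 1-2: Q_total=11.36, C_total=11.00, V=1.03; Q1=5.17, Q2=6.20; dissipated=7.044
Op 5: CLOSE 3-2: Q_total=6.20, C_total=12.00, V=0.52; Q3=3.10, Q2=3.10; dissipated=1.601
Final charges: Q1=5.17, Q2=3.10, Q3=3.10

Answer: 3.10 μC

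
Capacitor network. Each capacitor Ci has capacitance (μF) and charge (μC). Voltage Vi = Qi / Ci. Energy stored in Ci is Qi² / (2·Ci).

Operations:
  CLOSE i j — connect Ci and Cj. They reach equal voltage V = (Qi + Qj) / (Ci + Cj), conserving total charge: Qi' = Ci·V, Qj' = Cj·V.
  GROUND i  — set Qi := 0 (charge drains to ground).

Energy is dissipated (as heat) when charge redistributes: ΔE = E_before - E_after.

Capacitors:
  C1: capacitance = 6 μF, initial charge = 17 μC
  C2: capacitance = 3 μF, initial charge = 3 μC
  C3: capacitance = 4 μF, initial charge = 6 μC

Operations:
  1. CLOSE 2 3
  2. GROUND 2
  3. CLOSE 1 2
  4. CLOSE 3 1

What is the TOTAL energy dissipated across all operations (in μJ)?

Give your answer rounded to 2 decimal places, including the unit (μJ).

Answer: 11.16 μJ

Derivation:
Initial: C1(6μF, Q=17μC, V=2.83V), C2(3μF, Q=3μC, V=1.00V), C3(4μF, Q=6μC, V=1.50V)
Op 1: CLOSE 2-3: Q_total=9.00, C_total=7.00, V=1.29; Q2=3.86, Q3=5.14; dissipated=0.214
Op 2: GROUND 2: Q2=0; energy lost=2.480
Op 3: CLOSE 1-2: Q_total=17.00, C_total=9.00, V=1.89; Q1=11.33, Q2=5.67; dissipated=8.028
Op 4: CLOSE 3-1: Q_total=16.48, C_total=10.00, V=1.65; Q3=6.59, Q1=9.89; dissipated=0.437
Total dissipated: 11.158 μJ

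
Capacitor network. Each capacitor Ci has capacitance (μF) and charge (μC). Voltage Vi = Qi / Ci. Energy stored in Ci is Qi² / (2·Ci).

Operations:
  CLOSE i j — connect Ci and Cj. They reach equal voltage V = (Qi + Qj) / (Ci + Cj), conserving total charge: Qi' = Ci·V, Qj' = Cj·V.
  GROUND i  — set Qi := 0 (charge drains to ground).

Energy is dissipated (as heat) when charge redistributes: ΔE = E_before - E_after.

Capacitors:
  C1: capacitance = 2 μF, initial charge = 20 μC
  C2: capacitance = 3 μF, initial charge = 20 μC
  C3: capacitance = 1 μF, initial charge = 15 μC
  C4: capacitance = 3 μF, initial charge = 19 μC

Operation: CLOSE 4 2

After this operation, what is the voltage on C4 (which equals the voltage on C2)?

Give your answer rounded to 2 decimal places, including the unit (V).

Answer: 6.50 V

Derivation:
Initial: C1(2μF, Q=20μC, V=10.00V), C2(3μF, Q=20μC, V=6.67V), C3(1μF, Q=15μC, V=15.00V), C4(3μF, Q=19μC, V=6.33V)
Op 1: CLOSE 4-2: Q_total=39.00, C_total=6.00, V=6.50; Q4=19.50, Q2=19.50; dissipated=0.083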